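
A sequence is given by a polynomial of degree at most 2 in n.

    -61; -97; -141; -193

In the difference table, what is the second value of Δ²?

-8

Δ: -36, -44, -52
Δ²: -8, -8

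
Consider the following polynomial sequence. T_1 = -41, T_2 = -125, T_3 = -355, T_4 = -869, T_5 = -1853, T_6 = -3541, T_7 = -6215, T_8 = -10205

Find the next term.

-15889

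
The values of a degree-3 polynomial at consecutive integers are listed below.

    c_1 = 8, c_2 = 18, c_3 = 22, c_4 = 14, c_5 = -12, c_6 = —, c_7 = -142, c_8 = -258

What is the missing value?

-62

Using the first 5 terms:
Δ: 10  4  -8  -26
Δ²: -6  -12  -18
Δ³: -6  -6
Constant third difference = -6.
Extend forward: -18 − 6 = -24;  -26 − 24 = -50;  -12 − 50 = -62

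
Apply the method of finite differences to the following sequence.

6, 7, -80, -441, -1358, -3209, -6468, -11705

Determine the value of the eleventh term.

-46424

Δ: 1 , -87 , -361 , -917 , -1851 , -3259 , -5237
Δ²: -88 , -274 , -556 , -934 , -1408 , -1978
Δ³: -186 , -282 , -378 , -474 , -570
Δ⁴: -96 , -96 , -96 , -96
Fourth differences constant at -96.
-570 − 96 = -666;  -1978 − 666 = -2644;  -5237 − 2644 = -7881;  -11705 − 7881 = -19586
-666 − 96 = -762;  -2644 − 762 = -3406;  -7881 − 3406 = -11287;  -19586 − 11287 = -30873
-762 − 96 = -858;  -3406 − 858 = -4264;  -11287 − 4264 = -15551;  -30873 − 15551 = -46424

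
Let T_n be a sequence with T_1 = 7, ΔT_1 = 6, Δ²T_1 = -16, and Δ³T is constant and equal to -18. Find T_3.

Build the table forward from the leading diagonal:
Δ³: -18, -18, -18
Δ²: -16, -34, -52
Δ: 6, -10, -44
T: 7, 13, 3

3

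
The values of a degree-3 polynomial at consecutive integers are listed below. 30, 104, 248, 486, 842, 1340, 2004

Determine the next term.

2858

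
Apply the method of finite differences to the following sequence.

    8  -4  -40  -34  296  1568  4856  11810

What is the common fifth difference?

120

Δ: -12, -36, 6, 330, 1272, 3288, 6954
Δ²: -24, 42, 324, 942, 2016, 3666
Δ³: 66, 282, 618, 1074, 1650
Δ⁴: 216, 336, 456, 576
Δ⁵: 120, 120, 120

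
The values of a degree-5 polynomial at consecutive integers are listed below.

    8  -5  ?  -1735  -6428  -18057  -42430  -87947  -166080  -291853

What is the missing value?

-282

Using the last 7 terms:
D1: -4693  -11629  -24373  -45517  -78133  -125773
D2: -6936  -12744  -21144  -32616  -47640
D3: -5808  -8400  -11472  -15024
D4: -2592  -3072  -3552
D5: -480  -480
Constant fifth difference = -480.
Extend backward: -2592 + 480 = -2112;  -5808 + 2112 = -3696;  -6936 + 3696 = -3240;  -4693 + 3240 = -1453;  -1735 + 1453 = -282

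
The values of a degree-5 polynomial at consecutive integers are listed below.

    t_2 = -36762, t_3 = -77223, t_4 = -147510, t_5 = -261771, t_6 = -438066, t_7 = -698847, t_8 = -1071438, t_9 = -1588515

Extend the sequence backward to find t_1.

-15411

First differences: -40461  -70287  -114261  -176295  -260781  -372591  -517077
Second differences: -29826  -43974  -62034  -84486  -111810  -144486
Third differences: -14148  -18060  -22452  -27324  -32676
Fourth differences: -3912  -4392  -4872  -5352
Fifth differences: -480  -480  -480
The fifth differences are constant at -480.
Work back: -3912 + 480 = -3432;  -14148 + 3432 = -10716;  -29826 + 10716 = -19110;  -40461 + 19110 = -21351;  -36762 + 21351 = -15411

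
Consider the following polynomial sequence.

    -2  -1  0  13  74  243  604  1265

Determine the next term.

First differences: 1, 1, 13, 61, 169, 361, 661
Second differences: 0, 12, 48, 108, 192, 300
Third differences: 12, 36, 60, 84, 108
Fourth differences: 24, 24, 24, 24
Constant fourth difference = 24, so extend:
108 + 24 = 132;  300 + 132 = 432;  661 + 432 = 1093;  1265 + 1093 = 2358

2358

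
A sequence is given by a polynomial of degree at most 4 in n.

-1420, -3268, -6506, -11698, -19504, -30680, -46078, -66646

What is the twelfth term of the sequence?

Δ: -1848, -3238, -5192, -7806, -11176, -15398, -20568
Δ²: -1390, -1954, -2614, -3370, -4222, -5170
Δ³: -564, -660, -756, -852, -948
Δ⁴: -96, -96, -96, -96
Constant fourth difference = -96, so extend:
-948 − 96 = -1044;  -5170 − 1044 = -6214;  -20568 − 6214 = -26782;  -66646 − 26782 = -93428
-1044 − 96 = -1140;  -6214 − 1140 = -7354;  -26782 − 7354 = -34136;  -93428 − 34136 = -127564
-1140 − 96 = -1236;  -7354 − 1236 = -8590;  -34136 − 8590 = -42726;  -127564 − 42726 = -170290
-1236 − 96 = -1332;  -8590 − 1332 = -9922;  -42726 − 9922 = -52648;  -170290 − 52648 = -222938

-222938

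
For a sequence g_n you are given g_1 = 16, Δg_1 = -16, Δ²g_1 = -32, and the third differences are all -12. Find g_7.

Build the table forward from the leading diagonal:
Third differences: -12  -12  -12  -12  -12  -12  -12
Second differences: -32  -44  -56  -68  -80  -92  -104
First differences: -16  -48  -92  -148  -216  -296  -388
g: 16  0  -48  -140  -288  -504  -800

-800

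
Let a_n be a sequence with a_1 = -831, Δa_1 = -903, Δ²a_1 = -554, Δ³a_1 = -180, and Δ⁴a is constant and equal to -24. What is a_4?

Build the table forward from the leading diagonal:
Δ⁴: -24  -24  -24  -24
Δ³: -180  -204  -228  -252
Δ²: -554  -734  -938  -1166
Δ: -903  -1457  -2191  -3129
a: -831  -1734  -3191  -5382

-5382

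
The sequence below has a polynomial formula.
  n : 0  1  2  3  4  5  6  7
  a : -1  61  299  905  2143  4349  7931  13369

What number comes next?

D1: 62  238  606  1238  2206  3582  5438
D2: 176  368  632  968  1376  1856
D3: 192  264  336  408  480
D4: 72  72  72  72
The fourth differences are constant (72).
480 + 72 = 552;  1856 + 552 = 2408;  5438 + 2408 = 7846;  13369 + 7846 = 21215

21215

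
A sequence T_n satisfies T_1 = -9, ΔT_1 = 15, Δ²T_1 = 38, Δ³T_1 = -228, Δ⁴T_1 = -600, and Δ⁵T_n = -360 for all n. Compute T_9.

Build the table forward from the leading diagonal:
D5: -360  -360  -360  -360  -360  -360  -360  -360  -360
D4: -600  -960  -1320  -1680  -2040  -2400  -2760  -3120  -3480
D3: -228  -828  -1788  -3108  -4788  -6828  -9228  -11988  -15108
D2: 38  -190  -1018  -2806  -5914  -10702  -17530  -26758  -38746
D1: 15  53  -137  -1155  -3961  -9875  -20577  -38107  -64865
T: -9  6  59  -78  -1233  -5194  -15069  -35646  -73753

-73753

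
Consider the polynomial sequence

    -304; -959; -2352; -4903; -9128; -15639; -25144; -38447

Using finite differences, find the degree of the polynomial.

First differences: -655, -1393, -2551, -4225, -6511, -9505, -13303
Second differences: -738, -1158, -1674, -2286, -2994, -3798
Third differences: -420, -516, -612, -708, -804
Fourth differences: -96, -96, -96, -96
The fourth differences are constant, so the polynomial has degree 4.

4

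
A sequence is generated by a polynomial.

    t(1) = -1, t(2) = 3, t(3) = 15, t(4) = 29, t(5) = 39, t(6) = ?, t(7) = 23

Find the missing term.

39

Using the first 5 terms:
Δ: 4  12  14  10
Δ²: 8  2  -4
Δ³: -6  -6
Constant third difference = -6.
Extend forward: -4 − 6 = -10;  10 − 10 = 0;  39 + 0 = 39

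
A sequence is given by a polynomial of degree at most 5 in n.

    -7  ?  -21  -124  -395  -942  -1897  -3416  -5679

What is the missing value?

Using the last 7 terms:
Δ: -103  -271  -547  -955  -1519  -2263
Δ²: -168  -276  -408  -564  -744
Δ³: -108  -132  -156  -180
Δ⁴: -24  -24  -24
Constant fourth difference = -24.
Extend backward: -108 + 24 = -84;  -168 + 84 = -84;  -103 + 84 = -19;  -21 + 19 = -2

-2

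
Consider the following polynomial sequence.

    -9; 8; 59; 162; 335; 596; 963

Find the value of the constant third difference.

18

First differences: 17, 51, 103, 173, 261, 367
Second differences: 34, 52, 70, 88, 106
Third differences: 18, 18, 18, 18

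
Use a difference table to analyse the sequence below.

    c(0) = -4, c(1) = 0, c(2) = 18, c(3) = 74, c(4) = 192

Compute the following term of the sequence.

D1: 4, 18, 56, 118
D2: 14, 38, 62
D3: 24, 24
The third differences are constant (24).
62 + 24 = 86;  118 + 86 = 204;  192 + 204 = 396

396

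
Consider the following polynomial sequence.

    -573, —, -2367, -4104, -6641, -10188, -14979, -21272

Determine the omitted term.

Using the last 6 terms:
First differences: -1737  -2537  -3547  -4791  -6293
Second differences: -800  -1010  -1244  -1502
Third differences: -210  -234  -258
Fourth differences: -24  -24
Constant fourth difference = -24.
Extend backward: -210 + 24 = -186;  -800 + 186 = -614;  -1737 + 614 = -1123;  -2367 + 1123 = -1244

-1244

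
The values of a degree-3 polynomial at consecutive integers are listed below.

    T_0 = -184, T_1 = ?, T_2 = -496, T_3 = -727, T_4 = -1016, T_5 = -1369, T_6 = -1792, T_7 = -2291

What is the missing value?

-317

Using the last 6 terms:
First differences: -231, -289, -353, -423, -499
Second differences: -58, -64, -70, -76
Third differences: -6, -6, -6
Constant third difference = -6.
Extend backward: -58 + 6 = -52;  -231 + 52 = -179;  -496 + 179 = -317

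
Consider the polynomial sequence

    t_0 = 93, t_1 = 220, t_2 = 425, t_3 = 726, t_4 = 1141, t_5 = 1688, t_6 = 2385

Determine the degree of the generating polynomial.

3

127, 205, 301, 415, 547, 697
78, 96, 114, 132, 150
18, 18, 18, 18
The third differences are constant, so the polynomial has degree 3.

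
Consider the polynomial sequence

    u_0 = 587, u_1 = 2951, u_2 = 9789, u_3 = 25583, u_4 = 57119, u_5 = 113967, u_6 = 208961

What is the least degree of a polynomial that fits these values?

5

First differences: 2364, 6838, 15794, 31536, 56848, 94994
Second differences: 4474, 8956, 15742, 25312, 38146
Third differences: 4482, 6786, 9570, 12834
Fourth differences: 2304, 2784, 3264
Fifth differences: 480, 480
The fifth differences are constant, so the polynomial has degree 5.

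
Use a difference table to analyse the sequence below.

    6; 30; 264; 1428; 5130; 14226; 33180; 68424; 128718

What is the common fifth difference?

360

D1: 24, 234, 1164, 3702, 9096, 18954, 35244, 60294
D2: 210, 930, 2538, 5394, 9858, 16290, 25050
D3: 720, 1608, 2856, 4464, 6432, 8760
D4: 888, 1248, 1608, 1968, 2328
D5: 360, 360, 360, 360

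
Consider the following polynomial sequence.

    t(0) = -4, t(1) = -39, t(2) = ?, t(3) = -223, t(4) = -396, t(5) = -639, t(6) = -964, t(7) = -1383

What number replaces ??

-108

Using the last 5 terms:
D1: -173, -243, -325, -419
D2: -70, -82, -94
D3: -12, -12
Constant third difference = -12.
Extend backward: -70 + 12 = -58;  -173 + 58 = -115;  -223 + 115 = -108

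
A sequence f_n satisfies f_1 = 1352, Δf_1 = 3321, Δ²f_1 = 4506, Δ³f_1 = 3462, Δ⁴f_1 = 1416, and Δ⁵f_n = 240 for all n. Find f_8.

Build the table forward from the leading diagonal:
Δ⁵: 240, 240, 240, 240, 240, 240, 240, 240
Δ⁴: 1416, 1656, 1896, 2136, 2376, 2616, 2856, 3096
Δ³: 3462, 4878, 6534, 8430, 10566, 12942, 15558, 18414
Δ²: 4506, 7968, 12846, 19380, 27810, 38376, 51318, 66876
Δ: 3321, 7827, 15795, 28641, 48021, 75831, 114207, 165525
f: 1352, 4673, 12500, 28295, 56936, 104957, 180788, 294995

294995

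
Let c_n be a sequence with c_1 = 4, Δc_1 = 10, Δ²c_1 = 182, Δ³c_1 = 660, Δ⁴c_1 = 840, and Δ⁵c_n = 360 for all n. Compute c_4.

1240

Build the table forward from the leading diagonal:
Δ⁵: 360, 360, 360, 360
Δ⁴: 840, 1200, 1560, 1920
Δ³: 660, 1500, 2700, 4260
Δ²: 182, 842, 2342, 5042
Δ: 10, 192, 1034, 3376
c: 4, 14, 206, 1240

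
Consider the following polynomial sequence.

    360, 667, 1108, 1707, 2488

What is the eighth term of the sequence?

6163

D1: 307  441  599  781
D2: 134  158  182
D3: 24  24
Constant third difference = 24, so extend:
182 + 24 = 206;  781 + 206 = 987;  2488 + 987 = 3475
206 + 24 = 230;  987 + 230 = 1217;  3475 + 1217 = 4692
230 + 24 = 254;  1217 + 254 = 1471;  4692 + 1471 = 6163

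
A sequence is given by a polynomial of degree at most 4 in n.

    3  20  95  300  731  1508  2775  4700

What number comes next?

7475

First differences: 17  75  205  431  777  1267  1925
Second differences: 58  130  226  346  490  658
Third differences: 72  96  120  144  168
Fourth differences: 24  24  24  24
Fourth differences constant at 24.
168 + 24 = 192;  658 + 192 = 850;  1925 + 850 = 2775;  4700 + 2775 = 7475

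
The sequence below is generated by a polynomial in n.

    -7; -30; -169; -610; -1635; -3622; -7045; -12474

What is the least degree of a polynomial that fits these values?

4

First differences: -23, -139, -441, -1025, -1987, -3423, -5429
Second differences: -116, -302, -584, -962, -1436, -2006
Third differences: -186, -282, -378, -474, -570
Fourth differences: -96, -96, -96, -96
The fourth differences are constant, so the polynomial has degree 4.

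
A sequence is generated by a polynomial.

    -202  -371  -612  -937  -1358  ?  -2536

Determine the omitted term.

-1887

Using the first 5 terms:
-169  -241  -325  -421
-72  -84  -96
-12  -12
Constant third difference = -12.
Extend forward: -96 − 12 = -108;  -421 − 108 = -529;  -1358 − 529 = -1887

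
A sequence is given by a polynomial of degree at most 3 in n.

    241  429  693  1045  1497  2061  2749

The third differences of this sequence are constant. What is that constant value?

12

First differences: 188, 264, 352, 452, 564, 688
Second differences: 76, 88, 100, 112, 124
Third differences: 12, 12, 12, 12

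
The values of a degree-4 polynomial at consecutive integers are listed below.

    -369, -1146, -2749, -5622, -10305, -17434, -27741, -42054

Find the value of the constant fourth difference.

-96

D1: -777, -1603, -2873, -4683, -7129, -10307, -14313
D2: -826, -1270, -1810, -2446, -3178, -4006
D3: -444, -540, -636, -732, -828
D4: -96, -96, -96, -96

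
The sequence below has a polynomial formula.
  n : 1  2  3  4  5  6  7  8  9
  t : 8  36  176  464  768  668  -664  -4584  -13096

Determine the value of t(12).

-98464

First differences: 28  140  288  304  -100  -1332  -3920  -8512
Second differences: 112  148  16  -404  -1232  -2588  -4592
Third differences: 36  -132  -420  -828  -1356  -2004
Fourth differences: -168  -288  -408  -528  -648
Fifth differences: -120  -120  -120  -120
Constant fifth difference = -120, so extend:
-648 − 120 = -768;  -2004 − 768 = -2772;  -4592 − 2772 = -7364;  -8512 − 7364 = -15876;  -13096 − 15876 = -28972
-768 − 120 = -888;  -2772 − 888 = -3660;  -7364 − 3660 = -11024;  -15876 − 11024 = -26900;  -28972 − 26900 = -55872
-888 − 120 = -1008;  -3660 − 1008 = -4668;  -11024 − 4668 = -15692;  -26900 − 15692 = -42592;  -55872 − 42592 = -98464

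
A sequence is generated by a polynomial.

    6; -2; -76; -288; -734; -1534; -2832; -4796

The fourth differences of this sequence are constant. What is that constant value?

-24

First differences: -8, -74, -212, -446, -800, -1298, -1964
Second differences: -66, -138, -234, -354, -498, -666
Third differences: -72, -96, -120, -144, -168
Fourth differences: -24, -24, -24, -24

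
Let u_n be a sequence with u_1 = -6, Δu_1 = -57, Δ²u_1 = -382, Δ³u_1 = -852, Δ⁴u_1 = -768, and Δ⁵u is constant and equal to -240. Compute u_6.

-16711

Build the table forward from the leading diagonal:
D5: -240  -240  -240  -240  -240  -240
D4: -768  -1008  -1248  -1488  -1728  -1968
D3: -852  -1620  -2628  -3876  -5364  -7092
D2: -382  -1234  -2854  -5482  -9358  -14722
D1: -57  -439  -1673  -4527  -10009  -19367
u: -6  -63  -502  -2175  -6702  -16711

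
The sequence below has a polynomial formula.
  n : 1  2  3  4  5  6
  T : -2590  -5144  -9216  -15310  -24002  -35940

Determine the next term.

D1: -2554 , -4072 , -6094 , -8692 , -11938
D2: -1518 , -2022 , -2598 , -3246
D3: -504 , -576 , -648
D4: -72 , -72
Fourth differences constant at -72.
-648 − 72 = -720;  -3246 − 720 = -3966;  -11938 − 3966 = -15904;  -35940 − 15904 = -51844

-51844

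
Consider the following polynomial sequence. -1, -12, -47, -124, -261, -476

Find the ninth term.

-1769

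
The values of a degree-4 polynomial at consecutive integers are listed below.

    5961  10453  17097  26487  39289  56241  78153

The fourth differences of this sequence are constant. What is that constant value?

First differences: 4492, 6644, 9390, 12802, 16952, 21912
Second differences: 2152, 2746, 3412, 4150, 4960
Third differences: 594, 666, 738, 810
Fourth differences: 72, 72, 72

72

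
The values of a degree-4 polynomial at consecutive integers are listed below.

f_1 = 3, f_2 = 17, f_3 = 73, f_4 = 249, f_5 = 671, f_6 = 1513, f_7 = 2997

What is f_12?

31177

Δ: 14 , 56 , 176 , 422 , 842 , 1484
Δ²: 42 , 120 , 246 , 420 , 642
Δ³: 78 , 126 , 174 , 222
Δ⁴: 48 , 48 , 48
The fourth differences are constant (48).
222 + 48 = 270;  642 + 270 = 912;  1484 + 912 = 2396;  2997 + 2396 = 5393
270 + 48 = 318;  912 + 318 = 1230;  2396 + 1230 = 3626;  5393 + 3626 = 9019
318 + 48 = 366;  1230 + 366 = 1596;  3626 + 1596 = 5222;  9019 + 5222 = 14241
366 + 48 = 414;  1596 + 414 = 2010;  5222 + 2010 = 7232;  14241 + 7232 = 21473
414 + 48 = 462;  2010 + 462 = 2472;  7232 + 2472 = 9704;  21473 + 9704 = 31177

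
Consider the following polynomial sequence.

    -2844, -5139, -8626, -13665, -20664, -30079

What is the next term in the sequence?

-42414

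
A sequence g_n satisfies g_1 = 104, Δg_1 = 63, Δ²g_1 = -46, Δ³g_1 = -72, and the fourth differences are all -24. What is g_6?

-881

Build the table forward from the leading diagonal:
Fourth differences: -24  -24  -24  -24  -24  -24
Third differences: -72  -96  -120  -144  -168  -192
Second differences: -46  -118  -214  -334  -478  -646
First differences: 63  17  -101  -315  -649  -1127
g: 104  167  184  83  -232  -881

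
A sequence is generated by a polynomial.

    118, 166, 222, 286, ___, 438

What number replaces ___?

358

Using the first 4 terms:
First differences: 48  56  64
Second differences: 8  8
Constant second difference = 8.
Extend forward: 64 + 8 = 72;  286 + 72 = 358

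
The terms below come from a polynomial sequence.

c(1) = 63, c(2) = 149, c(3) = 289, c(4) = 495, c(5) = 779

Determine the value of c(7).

Δ: 86, 140, 206, 284
Δ²: 54, 66, 78
Δ³: 12, 12
The third differences are constant (12).
78 + 12 = 90;  284 + 90 = 374;  779 + 374 = 1153
90 + 12 = 102;  374 + 102 = 476;  1153 + 476 = 1629

1629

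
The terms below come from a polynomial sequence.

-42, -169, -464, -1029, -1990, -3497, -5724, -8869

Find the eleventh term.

-26152

D1: -127, -295, -565, -961, -1507, -2227, -3145
D2: -168, -270, -396, -546, -720, -918
D3: -102, -126, -150, -174, -198
D4: -24, -24, -24, -24
Constant fourth difference = -24, so extend:
-198 − 24 = -222;  -918 − 222 = -1140;  -3145 − 1140 = -4285;  -8869 − 4285 = -13154
-222 − 24 = -246;  -1140 − 246 = -1386;  -4285 − 1386 = -5671;  -13154 − 5671 = -18825
-246 − 24 = -270;  -1386 − 270 = -1656;  -5671 − 1656 = -7327;  -18825 − 7327 = -26152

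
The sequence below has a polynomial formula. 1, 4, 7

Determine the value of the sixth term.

16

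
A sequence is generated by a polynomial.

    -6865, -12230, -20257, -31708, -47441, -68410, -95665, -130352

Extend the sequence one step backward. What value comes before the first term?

First differences: -5365  -8027  -11451  -15733  -20969  -27255  -34687
Second differences: -2662  -3424  -4282  -5236  -6286  -7432
Third differences: -762  -858  -954  -1050  -1146
Fourth differences: -96  -96  -96  -96
The fourth differences are constant at -96.
Work back: -762 + 96 = -666;  -2662 + 666 = -1996;  -5365 + 1996 = -3369;  -6865 + 3369 = -3496

-3496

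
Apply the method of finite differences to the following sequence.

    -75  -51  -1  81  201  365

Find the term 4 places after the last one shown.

1581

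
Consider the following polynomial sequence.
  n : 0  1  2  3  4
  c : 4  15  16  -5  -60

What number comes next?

First differences: 11  1  -21  -55
Second differences: -10  -22  -34
Third differences: -12  -12
Constant third difference = -12, so extend:
-34 − 12 = -46;  -55 − 46 = -101;  -60 − 101 = -161

-161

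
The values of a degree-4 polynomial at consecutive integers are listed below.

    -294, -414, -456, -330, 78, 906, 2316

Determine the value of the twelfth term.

25446

-120, -42, 126, 408, 828, 1410
78, 168, 282, 420, 582
90, 114, 138, 162
24, 24, 24
Constant fourth difference = 24, so extend:
162 + 24 = 186;  582 + 186 = 768;  1410 + 768 = 2178;  2316 + 2178 = 4494
186 + 24 = 210;  768 + 210 = 978;  2178 + 978 = 3156;  4494 + 3156 = 7650
210 + 24 = 234;  978 + 234 = 1212;  3156 + 1212 = 4368;  7650 + 4368 = 12018
234 + 24 = 258;  1212 + 258 = 1470;  4368 + 1470 = 5838;  12018 + 5838 = 17856
258 + 24 = 282;  1470 + 282 = 1752;  5838 + 1752 = 7590;  17856 + 7590 = 25446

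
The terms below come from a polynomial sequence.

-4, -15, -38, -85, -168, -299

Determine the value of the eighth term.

-11, -23, -47, -83, -131
-12, -24, -36, -48
-12, -12, -12
The third differences are constant (-12).
-48 − 12 = -60;  -131 − 60 = -191;  -299 − 191 = -490
-60 − 12 = -72;  -191 − 72 = -263;  -490 − 263 = -753

-753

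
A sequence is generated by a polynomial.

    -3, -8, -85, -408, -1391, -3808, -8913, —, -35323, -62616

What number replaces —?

Using the first 7 terms:
Δ: -5  -77  -323  -983  -2417  -5105
Δ²: -72  -246  -660  -1434  -2688
Δ³: -174  -414  -774  -1254
Δ⁴: -240  -360  -480
Δ⁵: -120  -120
Constant fifth difference = -120.
Extend forward: -480 − 120 = -600;  -1254 − 600 = -1854;  -2688 − 1854 = -4542;  -5105 − 4542 = -9647;  -8913 − 9647 = -18560

-18560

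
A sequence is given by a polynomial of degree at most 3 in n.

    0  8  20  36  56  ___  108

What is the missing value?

Using the first 5 terms:
Δ: 8, 12, 16, 20
Δ²: 4, 4, 4
Constant second difference = 4.
Extend forward: 20 + 4 = 24;  56 + 24 = 80

80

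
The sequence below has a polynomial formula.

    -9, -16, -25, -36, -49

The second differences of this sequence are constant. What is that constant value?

-2

Δ: -7, -9, -11, -13
Δ²: -2, -2, -2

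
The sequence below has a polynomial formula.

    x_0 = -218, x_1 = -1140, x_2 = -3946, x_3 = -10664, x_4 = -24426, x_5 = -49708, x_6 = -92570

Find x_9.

-416036

-922, -2806, -6718, -13762, -25282, -42862
-1884, -3912, -7044, -11520, -17580
-2028, -3132, -4476, -6060
-1104, -1344, -1584
-240, -240
Constant fifth difference = -240, so extend:
-1584 − 240 = -1824;  -6060 − 1824 = -7884;  -17580 − 7884 = -25464;  -42862 − 25464 = -68326;  -92570 − 68326 = -160896
-1824 − 240 = -2064;  -7884 − 2064 = -9948;  -25464 − 9948 = -35412;  -68326 − 35412 = -103738;  -160896 − 103738 = -264634
-2064 − 240 = -2304;  -9948 − 2304 = -12252;  -35412 − 12252 = -47664;  -103738 − 47664 = -151402;  -264634 − 151402 = -416036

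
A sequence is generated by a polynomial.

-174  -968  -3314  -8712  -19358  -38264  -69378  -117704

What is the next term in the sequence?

First differences: -794, -2346, -5398, -10646, -18906, -31114, -48326
Second differences: -1552, -3052, -5248, -8260, -12208, -17212
Third differences: -1500, -2196, -3012, -3948, -5004
Fourth differences: -696, -816, -936, -1056
Fifth differences: -120, -120, -120
Constant fifth difference = -120, so extend:
-1056 − 120 = -1176;  -5004 − 1176 = -6180;  -17212 − 6180 = -23392;  -48326 − 23392 = -71718;  -117704 − 71718 = -189422

-189422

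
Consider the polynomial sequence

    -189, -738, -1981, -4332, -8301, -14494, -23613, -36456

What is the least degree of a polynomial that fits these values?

Δ: -549, -1243, -2351, -3969, -6193, -9119, -12843
Δ²: -694, -1108, -1618, -2224, -2926, -3724
Δ³: -414, -510, -606, -702, -798
Δ⁴: -96, -96, -96, -96
The fourth differences are constant, so the polynomial has degree 4.

4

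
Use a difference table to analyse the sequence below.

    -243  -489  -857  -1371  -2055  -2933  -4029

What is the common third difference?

-24

D1: -246, -368, -514, -684, -878, -1096
D2: -122, -146, -170, -194, -218
D3: -24, -24, -24, -24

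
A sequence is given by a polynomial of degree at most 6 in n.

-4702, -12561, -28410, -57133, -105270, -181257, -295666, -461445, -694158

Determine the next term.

-7859, -15849, -28723, -48137, -75987, -114409, -165779, -232713
-7990, -12874, -19414, -27850, -38422, -51370, -66934
-4884, -6540, -8436, -10572, -12948, -15564
-1656, -1896, -2136, -2376, -2616
-240, -240, -240, -240
Constant fifth difference = -240, so extend:
-2616 − 240 = -2856;  -15564 − 2856 = -18420;  -66934 − 18420 = -85354;  -232713 − 85354 = -318067;  -694158 − 318067 = -1012225

-1012225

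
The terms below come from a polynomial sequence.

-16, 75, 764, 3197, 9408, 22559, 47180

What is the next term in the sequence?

First differences: 91 , 689 , 2433 , 6211 , 13151 , 24621
Second differences: 598 , 1744 , 3778 , 6940 , 11470
Third differences: 1146 , 2034 , 3162 , 4530
Fourth differences: 888 , 1128 , 1368
Fifth differences: 240 , 240
Fifth differences constant at 240.
1368 + 240 = 1608;  4530 + 1608 = 6138;  11470 + 6138 = 17608;  24621 + 17608 = 42229;  47180 + 42229 = 89409

89409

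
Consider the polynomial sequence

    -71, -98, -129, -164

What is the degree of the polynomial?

First differences: -27, -31, -35
Second differences: -4, -4
The second differences are constant, so the polynomial has degree 2.

2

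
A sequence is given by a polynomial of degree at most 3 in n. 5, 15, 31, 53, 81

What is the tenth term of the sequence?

D1: 10, 16, 22, 28
D2: 6, 6, 6
The second differences are constant (6).
28 + 6 = 34;  81 + 34 = 115
34 + 6 = 40;  115 + 40 = 155
40 + 6 = 46;  155 + 46 = 201
46 + 6 = 52;  201 + 52 = 253
52 + 6 = 58;  253 + 58 = 311

311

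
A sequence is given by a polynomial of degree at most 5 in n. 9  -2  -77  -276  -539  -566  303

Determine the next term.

-11  -75  -199  -263  -27  869
-64  -124  -64  236  896
-60  60  300  660
120  240  360
120  120
Constant fifth difference = 120, so extend:
360 + 120 = 480;  660 + 480 = 1140;  896 + 1140 = 2036;  869 + 2036 = 2905;  303 + 2905 = 3208

3208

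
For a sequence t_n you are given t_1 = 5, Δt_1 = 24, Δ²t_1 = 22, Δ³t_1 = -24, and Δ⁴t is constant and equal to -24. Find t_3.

75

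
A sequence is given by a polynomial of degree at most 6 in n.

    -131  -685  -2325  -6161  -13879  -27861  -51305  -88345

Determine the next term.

-144171

D1: -554, -1640, -3836, -7718, -13982, -23444, -37040
D2: -1086, -2196, -3882, -6264, -9462, -13596
D3: -1110, -1686, -2382, -3198, -4134
D4: -576, -696, -816, -936
D5: -120, -120, -120
The fifth differences are constant (-120).
-936 − 120 = -1056;  -4134 − 1056 = -5190;  -13596 − 5190 = -18786;  -37040 − 18786 = -55826;  -88345 − 55826 = -144171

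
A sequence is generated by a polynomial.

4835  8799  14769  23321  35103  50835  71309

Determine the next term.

97389

3964, 5970, 8552, 11782, 15732, 20474
2006, 2582, 3230, 3950, 4742
576, 648, 720, 792
72, 72, 72
Fourth differences constant at 72.
792 + 72 = 864;  4742 + 864 = 5606;  20474 + 5606 = 26080;  71309 + 26080 = 97389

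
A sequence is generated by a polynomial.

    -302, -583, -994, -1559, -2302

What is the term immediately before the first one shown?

First differences: -281, -411, -565, -743
Second differences: -130, -154, -178
Third differences: -24, -24
The third differences are constant at -24.
Work back: -130 + 24 = -106;  -281 + 106 = -175;  -302 + 175 = -127

-127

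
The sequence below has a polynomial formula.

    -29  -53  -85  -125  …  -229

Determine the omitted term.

-173

Using the first 4 terms:
First differences: -24, -32, -40
Second differences: -8, -8
Constant second difference = -8.
Extend forward: -40 − 8 = -48;  -125 − 48 = -173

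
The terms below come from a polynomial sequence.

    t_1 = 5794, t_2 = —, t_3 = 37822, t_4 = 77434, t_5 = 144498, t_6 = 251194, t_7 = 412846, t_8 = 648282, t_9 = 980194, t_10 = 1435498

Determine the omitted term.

16266

Using the last 8 terms:
D1: 39612  67064  106696  161652  235436  331912  455304
D2: 27452  39632  54956  73784  96476  123392
D3: 12180  15324  18828  22692  26916
D4: 3144  3504  3864  4224
D5: 360  360  360
Constant fifth difference = 360.
Extend backward: 3144 − 360 = 2784;  12180 − 2784 = 9396;  27452 − 9396 = 18056;  39612 − 18056 = 21556;  37822 − 21556 = 16266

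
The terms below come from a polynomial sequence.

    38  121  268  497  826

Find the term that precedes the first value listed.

1

83, 147, 229, 329
64, 82, 100
18, 18
The third differences are constant at 18.
Work back: 64 − 18 = 46;  83 − 46 = 37;  38 − 37 = 1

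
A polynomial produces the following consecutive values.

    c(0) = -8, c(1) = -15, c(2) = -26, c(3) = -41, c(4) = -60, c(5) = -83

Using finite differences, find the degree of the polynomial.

D1: -7, -11, -15, -19, -23
D2: -4, -4, -4, -4
The second differences are constant, so the polynomial has degree 2.

2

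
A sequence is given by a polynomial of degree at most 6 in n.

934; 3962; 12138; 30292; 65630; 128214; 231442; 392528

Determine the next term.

3028, 8176, 18154, 35338, 62584, 103228, 161086
5148, 9978, 17184, 27246, 40644, 57858
4830, 7206, 10062, 13398, 17214
2376, 2856, 3336, 3816
480, 480, 480
The fifth differences are constant (480).
3816 + 480 = 4296;  17214 + 4296 = 21510;  57858 + 21510 = 79368;  161086 + 79368 = 240454;  392528 + 240454 = 632982

632982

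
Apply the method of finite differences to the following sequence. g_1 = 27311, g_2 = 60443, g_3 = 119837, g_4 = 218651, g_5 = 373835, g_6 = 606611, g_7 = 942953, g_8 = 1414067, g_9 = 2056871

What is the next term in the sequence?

33132, 59394, 98814, 155184, 232776, 336342, 471114, 642804
26262, 39420, 56370, 77592, 103566, 134772, 171690
13158, 16950, 21222, 25974, 31206, 36918
3792, 4272, 4752, 5232, 5712
480, 480, 480, 480
The fifth differences are constant (480).
5712 + 480 = 6192;  36918 + 6192 = 43110;  171690 + 43110 = 214800;  642804 + 214800 = 857604;  2056871 + 857604 = 2914475

2914475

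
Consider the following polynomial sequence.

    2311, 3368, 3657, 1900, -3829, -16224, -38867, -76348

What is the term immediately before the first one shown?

1236

Δ: 1057  289  -1757  -5729  -12395  -22643  -37481
Δ²: -768  -2046  -3972  -6666  -10248  -14838
Δ³: -1278  -1926  -2694  -3582  -4590
Δ⁴: -648  -768  -888  -1008
Δ⁵: -120  -120  -120
The fifth differences are constant at -120.
Work back: -648 + 120 = -528;  -1278 + 528 = -750;  -768 + 750 = -18;  1057 + 18 = 1075;  2311 − 1075 = 1236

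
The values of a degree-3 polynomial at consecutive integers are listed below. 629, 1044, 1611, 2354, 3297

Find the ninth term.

9549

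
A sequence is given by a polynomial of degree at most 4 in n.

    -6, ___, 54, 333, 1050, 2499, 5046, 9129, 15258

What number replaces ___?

-9

Using the last 7 terms:
Δ: 279  717  1449  2547  4083  6129
Δ²: 438  732  1098  1536  2046
Δ³: 294  366  438  510
Δ⁴: 72  72  72
Constant fourth difference = 72.
Extend backward: 294 − 72 = 222;  438 − 222 = 216;  279 − 216 = 63;  54 − 63 = -9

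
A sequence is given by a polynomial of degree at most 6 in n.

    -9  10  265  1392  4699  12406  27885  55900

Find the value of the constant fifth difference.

240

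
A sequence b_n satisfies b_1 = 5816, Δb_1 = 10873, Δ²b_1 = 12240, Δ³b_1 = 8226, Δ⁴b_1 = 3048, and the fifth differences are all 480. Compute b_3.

Build the table forward from the leading diagonal:
D5: 480, 480, 480
D4: 3048, 3528, 4008
D3: 8226, 11274, 14802
D2: 12240, 20466, 31740
D1: 10873, 23113, 43579
b: 5816, 16689, 39802

39802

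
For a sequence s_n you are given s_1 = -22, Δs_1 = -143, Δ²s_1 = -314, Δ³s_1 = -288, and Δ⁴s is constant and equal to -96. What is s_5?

-3726

Build the table forward from the leading diagonal:
Δ⁴: -96, -96, -96, -96, -96
Δ³: -288, -384, -480, -576, -672
Δ²: -314, -602, -986, -1466, -2042
Δ: -143, -457, -1059, -2045, -3511
s: -22, -165, -622, -1681, -3726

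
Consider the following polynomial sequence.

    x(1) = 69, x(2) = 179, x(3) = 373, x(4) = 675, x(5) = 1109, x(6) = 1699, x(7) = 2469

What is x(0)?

19

110, 194, 302, 434, 590, 770
84, 108, 132, 156, 180
24, 24, 24, 24
The third differences are constant at 24.
Work back: 84 − 24 = 60;  110 − 60 = 50;  69 − 50 = 19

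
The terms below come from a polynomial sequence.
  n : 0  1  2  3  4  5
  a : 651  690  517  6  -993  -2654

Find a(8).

D1: 39, -173, -511, -999, -1661
D2: -212, -338, -488, -662
D3: -126, -150, -174
D4: -24, -24
Constant fourth difference = -24, so extend:
-174 − 24 = -198;  -662 − 198 = -860;  -1661 − 860 = -2521;  -2654 − 2521 = -5175
-198 − 24 = -222;  -860 − 222 = -1082;  -2521 − 1082 = -3603;  -5175 − 3603 = -8778
-222 − 24 = -246;  -1082 − 246 = -1328;  -3603 − 1328 = -4931;  -8778 − 4931 = -13709

-13709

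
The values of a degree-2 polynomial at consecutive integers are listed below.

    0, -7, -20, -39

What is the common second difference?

-6

Δ: -7, -13, -19
Δ²: -6, -6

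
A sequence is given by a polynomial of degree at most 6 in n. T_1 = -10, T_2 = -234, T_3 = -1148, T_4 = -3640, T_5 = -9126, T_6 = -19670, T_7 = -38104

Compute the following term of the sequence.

-224, -914, -2492, -5486, -10544, -18434
-690, -1578, -2994, -5058, -7890
-888, -1416, -2064, -2832
-528, -648, -768
-120, -120
Constant fifth difference = -120, so extend:
-768 − 120 = -888;  -2832 − 888 = -3720;  -7890 − 3720 = -11610;  -18434 − 11610 = -30044;  -38104 − 30044 = -68148

-68148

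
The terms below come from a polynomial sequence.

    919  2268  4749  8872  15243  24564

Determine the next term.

37633

D1: 1349  2481  4123  6371  9321
D2: 1132  1642  2248  2950
D3: 510  606  702
D4: 96  96
Constant fourth difference = 96, so extend:
702 + 96 = 798;  2950 + 798 = 3748;  9321 + 3748 = 13069;  24564 + 13069 = 37633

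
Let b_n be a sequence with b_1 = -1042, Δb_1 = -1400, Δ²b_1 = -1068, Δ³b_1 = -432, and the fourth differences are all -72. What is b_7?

-35182

Build the table forward from the leading diagonal:
Δ⁴: -72  -72  -72  -72  -72  -72  -72
Δ³: -432  -504  -576  -648  -720  -792  -864
Δ²: -1068  -1500  -2004  -2580  -3228  -3948  -4740
Δ: -1400  -2468  -3968  -5972  -8552  -11780  -15728
b: -1042  -2442  -4910  -8878  -14850  -23402  -35182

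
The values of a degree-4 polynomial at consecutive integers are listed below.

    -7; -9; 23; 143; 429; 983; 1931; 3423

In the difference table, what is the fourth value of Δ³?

126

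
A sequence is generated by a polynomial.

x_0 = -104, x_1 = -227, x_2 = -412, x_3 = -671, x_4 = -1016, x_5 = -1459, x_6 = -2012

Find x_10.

Δ: -123, -185, -259, -345, -443, -553
Δ²: -62, -74, -86, -98, -110
Δ³: -12, -12, -12, -12
The third differences are constant (-12).
-110 − 12 = -122;  -553 − 122 = -675;  -2012 − 675 = -2687
-122 − 12 = -134;  -675 − 134 = -809;  -2687 − 809 = -3496
-134 − 12 = -146;  -809 − 146 = -955;  -3496 − 955 = -4451
-146 − 12 = -158;  -955 − 158 = -1113;  -4451 − 1113 = -5564

-5564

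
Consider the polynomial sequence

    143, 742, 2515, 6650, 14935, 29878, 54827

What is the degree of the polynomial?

5

Δ: 599, 1773, 4135, 8285, 14943, 24949
Δ²: 1174, 2362, 4150, 6658, 10006
Δ³: 1188, 1788, 2508, 3348
Δ⁴: 600, 720, 840
Δ⁵: 120, 120
The fifth differences are constant, so the polynomial has degree 5.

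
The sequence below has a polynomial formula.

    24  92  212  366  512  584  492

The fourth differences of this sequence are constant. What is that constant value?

First differences: 68, 120, 154, 146, 72, -92
Second differences: 52, 34, -8, -74, -164
Third differences: -18, -42, -66, -90
Fourth differences: -24, -24, -24

-24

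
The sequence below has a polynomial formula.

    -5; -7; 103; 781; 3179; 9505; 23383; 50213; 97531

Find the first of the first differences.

-2

First differences: -2, 110, 678, 2398, 6326, 13878, 26830, 47318
Second differences: 112, 568, 1720, 3928, 7552, 12952, 20488
Third differences: 456, 1152, 2208, 3624, 5400, 7536
Fourth differences: 696, 1056, 1416, 1776, 2136
Fifth differences: 360, 360, 360, 360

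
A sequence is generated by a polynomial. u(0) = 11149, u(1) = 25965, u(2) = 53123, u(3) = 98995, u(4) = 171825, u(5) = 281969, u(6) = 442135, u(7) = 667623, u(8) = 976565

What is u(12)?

14816  27158  45872  72830  110144  160166  225488  308942
12342  18714  26958  37314  50022  65322  83454
6372  8244  10356  12708  15300  18132
1872  2112  2352  2592  2832
240  240  240  240
Fifth differences constant at 240.
2832 + 240 = 3072;  18132 + 3072 = 21204;  83454 + 21204 = 104658;  308942 + 104658 = 413600;  976565 + 413600 = 1390165
3072 + 240 = 3312;  21204 + 3312 = 24516;  104658 + 24516 = 129174;  413600 + 129174 = 542774;  1390165 + 542774 = 1932939
3312 + 240 = 3552;  24516 + 3552 = 28068;  129174 + 28068 = 157242;  542774 + 157242 = 700016;  1932939 + 700016 = 2632955
3552 + 240 = 3792;  28068 + 3792 = 31860;  157242 + 31860 = 189102;  700016 + 189102 = 889118;  2632955 + 889118 = 3522073

3522073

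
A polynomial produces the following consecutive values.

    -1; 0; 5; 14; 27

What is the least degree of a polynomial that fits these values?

First differences: 1, 5, 9, 13
Second differences: 4, 4, 4
The second differences are constant, so the polynomial has degree 2.

2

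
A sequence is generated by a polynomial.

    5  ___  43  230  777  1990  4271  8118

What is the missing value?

6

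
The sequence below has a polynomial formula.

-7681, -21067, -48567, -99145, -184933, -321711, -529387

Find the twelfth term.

-3677457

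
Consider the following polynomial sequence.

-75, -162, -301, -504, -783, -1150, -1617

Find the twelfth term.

First differences: -87, -139, -203, -279, -367, -467
Second differences: -52, -64, -76, -88, -100
Third differences: -12, -12, -12, -12
Constant third difference = -12, so extend:
-100 − 12 = -112;  -467 − 112 = -579;  -1617 − 579 = -2196
-112 − 12 = -124;  -579 − 124 = -703;  -2196 − 703 = -2899
-124 − 12 = -136;  -703 − 136 = -839;  -2899 − 839 = -3738
-136 − 12 = -148;  -839 − 148 = -987;  -3738 − 987 = -4725
-148 − 12 = -160;  -987 − 160 = -1147;  -4725 − 1147 = -5872

-5872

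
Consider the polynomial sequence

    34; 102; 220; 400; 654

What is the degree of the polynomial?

68, 118, 180, 254
50, 62, 74
12, 12
The third differences are constant, so the polynomial has degree 3.

3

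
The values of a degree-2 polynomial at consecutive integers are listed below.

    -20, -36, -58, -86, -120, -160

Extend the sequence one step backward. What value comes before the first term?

-10

First differences: -16, -22, -28, -34, -40
Second differences: -6, -6, -6, -6
The second differences are constant at -6.
Work back: -16 + 6 = -10;  -20 + 10 = -10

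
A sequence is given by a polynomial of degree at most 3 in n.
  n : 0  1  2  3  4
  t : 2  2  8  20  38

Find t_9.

218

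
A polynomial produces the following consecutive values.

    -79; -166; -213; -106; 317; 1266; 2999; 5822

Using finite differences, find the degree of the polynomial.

D1: -87, -47, 107, 423, 949, 1733, 2823
D2: 40, 154, 316, 526, 784, 1090
D3: 114, 162, 210, 258, 306
D4: 48, 48, 48, 48
The fourth differences are constant, so the polynomial has degree 4.

4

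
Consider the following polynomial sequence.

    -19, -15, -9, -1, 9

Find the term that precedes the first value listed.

-21

4  6  8  10
2  2  2
The second differences are constant at 2.
Work back: 4 − 2 = 2;  -19 − 2 = -21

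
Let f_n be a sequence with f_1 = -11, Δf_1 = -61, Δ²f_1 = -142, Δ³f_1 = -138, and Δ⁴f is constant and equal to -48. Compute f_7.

-5987

Build the table forward from the leading diagonal:
D4: -48  -48  -48  -48  -48  -48  -48
D3: -138  -186  -234  -282  -330  -378  -426
D2: -142  -280  -466  -700  -982  -1312  -1690
D1: -61  -203  -483  -949  -1649  -2631  -3943
f: -11  -72  -275  -758  -1707  -3356  -5987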